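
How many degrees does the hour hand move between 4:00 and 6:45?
The hour hand moves 0.5 degrees per minute.
Time elapsed: 6:45 - 4:00 = 165 minutes
Angular displacement: 165 x 0.5 = 82.5 degrees

Final answer: 82.5 degrees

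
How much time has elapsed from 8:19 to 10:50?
From 8:19 to 10:50:
(10 x 60 + 50) - (8 x 60 + 19) = 650 - 499 = 151 minutes
= 2 hours and 31 minutes

Final answer: 2 hours and 31 minutes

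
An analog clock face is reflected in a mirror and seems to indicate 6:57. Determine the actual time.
Reflection across the vertical (12-6) axis maps a hand at angle A degrees to (360 - A) degrees, which sends a reading of T minutes past 12:00 to (720 - T) minutes past 12:00.
Mirror reads 6:57 = 417 minutes past 12:00.
Actual time: (720 - 417) mod 720 = 303 minutes = 5:03.

Final answer: 5:03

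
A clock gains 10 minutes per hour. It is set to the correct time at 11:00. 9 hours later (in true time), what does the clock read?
For every 60 true minutes, the faulty clock advances 60 + 10 = 70 minutes.
True elapsed: 9 hours = 540 minutes.
Faulty clock advances: 540 x 70/60 = 630 minutes (drift: 90 minutes ahead).
Shown time: 11:00 + 630 minutes = 9:30.

Final answer: 9:30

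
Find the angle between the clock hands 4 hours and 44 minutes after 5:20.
First find the time 4 hours and 44 minutes after 5:20.
Total minutes: 5 x 60 + 20 + 4 x 60 + 44 = 604.
604 mod 720 = 604 minutes = 10:04.
Now compute the angle at 10:04:
Hour hand: 10 x 30 + 4 x 0.5 = 302 degrees
Minute hand: 4 x 6 = 24 degrees
Difference: |302 - 24| = 278 degrees
Smaller angle: 360 - 278 = 82 degrees

Final answer: 82 degrees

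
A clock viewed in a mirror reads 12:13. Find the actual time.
Reflection across the vertical (12-6) axis maps a hand at angle A degrees to (360 - A) degrees, which sends a reading of T minutes past 12:00 to (720 - T) minutes past 12:00.
Mirror reads 12:13 = 13 minutes past 12:00.
Actual time: (720 - 13) mod 720 = 707 minutes = 11:47.

Final answer: 11:47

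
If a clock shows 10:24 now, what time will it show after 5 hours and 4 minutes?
Starting time: 10:24
Adding 4 minutes to 24 minutes: 24 + 4 = 28 minutes
Adding 5 hours: 10 + 5 = 15 - 12 = 3
Final time: 3:28

Final answer: 3:28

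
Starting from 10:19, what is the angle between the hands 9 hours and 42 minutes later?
First find the time 9 hours and 42 minutes after 10:19.
Total minutes: 10 x 60 + 19 + 9 x 60 + 42 = 1201.
1201 mod 720 = 481 minutes = 8:01.
Now compute the angle at 8:01:
Hour hand: 8 x 30 + 1 x 0.5 = 240.5 degrees
Minute hand: 1 x 6 = 6 degrees
Difference: |240.5 - 6| = 234.5 degrees
Smaller angle: 360 - 234.5 = 125.5 degrees

Final answer: 125.5 degrees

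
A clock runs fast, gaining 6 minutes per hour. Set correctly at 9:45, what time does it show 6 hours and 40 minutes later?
For every 60 true minutes, the faulty clock advances 60 + 6 = 66 minutes.
True elapsed: 6 hours and 40 minutes = 400 minutes.
Faulty clock advances: 400 x 66/60 = 440 minutes (drift: 40 minutes ahead).
Shown time: 9:45 + 440 minutes = 5:05.

Final answer: 5:05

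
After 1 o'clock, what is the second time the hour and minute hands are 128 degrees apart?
At t minutes past 1:00, the hour hand is at 30 x 1 + 0.5t degrees and the minute hand is at 6t degrees.
The smaller angle between them is 128 degrees when |30H - 5.5t| = 128 or |30H - 5.5t| = 232.
With H = 1, solve 30 x 1 - 5.5t = +/- target for each target:
  t = (30 x 1 - 128) / 5.5 = -17.82 (outside (0, 60))
  t = (30 x 1 + 128) / 5.5 = 28.73
  t = (30 x 1 - 232) / 5.5 = -36.73 (outside (0, 60))
  t = (30 x 1 + 232) / 5.5 = 47.64
Valid solutions in (0, 60): {28.73, 47.64} minutes.
The second occurrence is t = 47.64 minutes.
The hands form a 128-degree angle at 47.64 minutes past 1:00.

Final answer: 47.64 minutes past 1:00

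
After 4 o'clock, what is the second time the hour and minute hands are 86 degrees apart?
At t minutes past 4:00, the hour hand is at 30 x 4 + 0.5t degrees and the minute hand is at 6t degrees.
The smaller angle between them is 86 degrees when |30H - 5.5t| = 86 or |30H - 5.5t| = 274.
With H = 4, solve 30 x 4 - 5.5t = +/- target for each target:
  t = (30 x 4 - 86) / 5.5 = 6.18
  t = (30 x 4 + 86) / 5.5 = 37.45
  t = (30 x 4 - 274) / 5.5 = -28 (outside (0, 60))
  t = (30 x 4 + 274) / 5.5 = 71.64 (outside (0, 60))
Valid solutions in (0, 60): {6.18, 37.45} minutes.
The second occurrence is t = 37.45 minutes.
The hands form a 86-degree angle at 37.45 minutes past 4:00.

Final answer: 37.45 minutes past 4:00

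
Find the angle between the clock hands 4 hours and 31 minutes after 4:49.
First find the time 4 hours and 31 minutes after 4:49.
Total minutes: 4 x 60 + 49 + 4 x 60 + 31 = 560.
560 mod 720 = 560 minutes = 9:20.
Now compute the angle at 9:20:
Hour hand: 9 x 30 + 20 x 0.5 = 280 degrees
Minute hand: 20 x 6 = 120 degrees
Difference: |280 - 120| = 160 degrees
The angle is 160 degrees

Final answer: 160 degrees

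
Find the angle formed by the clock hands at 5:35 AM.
Hour hand position: 5 x 30 + 35 x 0.5 = 167.5 degrees
Minute hand position: 35 x 6 = 210 degrees
Difference: |167.5 - 210| = 42.5 degrees
The angle between the hands is 42.5 degrees

Final answer: 42.5 degrees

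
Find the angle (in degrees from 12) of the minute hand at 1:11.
The minute hand moves 6 degrees per minute.
At 1:11: 11 x 6 = 66 degrees

Final answer: 66 degrees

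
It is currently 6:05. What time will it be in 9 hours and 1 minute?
Starting time: 6:05
Adding 1 minute to 5 minutes: 5 + 1 = 6 minutes
Adding 9 hours: 6 + 9 = 15 - 12 = 3
Final time: 3:06

Final answer: 3:06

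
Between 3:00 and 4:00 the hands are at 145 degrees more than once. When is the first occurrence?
At t minutes past 3:00, the hour hand is at 30 x 3 + 0.5t degrees and the minute hand is at 6t degrees.
The smaller angle between them is 145 degrees when |30H - 5.5t| = 145 or |30H - 5.5t| = 215.
With H = 3, solve 30 x 3 - 5.5t = +/- target for each target:
  t = (30 x 3 - 145) / 5.5 = -10 (outside (0, 60))
  t = (30 x 3 + 145) / 5.5 = 42.73
  t = (30 x 3 - 215) / 5.5 = -22.73 (outside (0, 60))
  t = (30 x 3 + 215) / 5.5 = 55.45
Valid solutions in (0, 60): {42.73, 55.45} minutes.
The first occurrence is t = 42.73 minutes.
The hands form a 145-degree angle at 42.73 minutes past 3:00.

Final answer: 42.73 minutes past 3:00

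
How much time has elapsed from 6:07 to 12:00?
From 6:07 to 12:00:
(12 x 60 + 0) - (6 x 60 + 7) = 720 - 367 = 353 minutes
= 5 hours and 53 minutes

Final answer: 5 hours and 53 minutes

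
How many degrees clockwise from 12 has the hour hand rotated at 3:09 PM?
The hour hand moves 30 degrees per hour and 0.5 degrees per minute.
At 3:09: (3) x 30 + 9 x 0.5 = 90 + 4.5 = 94.5 degrees

Final answer: 94.5 degrees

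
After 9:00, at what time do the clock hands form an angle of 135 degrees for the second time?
At t minutes past 9:00, the hour hand is at 30 x 9 + 0.5t degrees and the minute hand is at 6t degrees.
The smaller angle between them is 135 degrees when |30H - 5.5t| = 135 or |30H - 5.5t| = 225.
With H = 9, solve 30 x 9 - 5.5t = +/- target for each target:
  t = (30 x 9 - 135) / 5.5 = 24.55
  t = (30 x 9 + 135) / 5.5 = 73.64 (outside (0, 60))
  t = (30 x 9 - 225) / 5.5 = 8.18
  t = (30 x 9 + 225) / 5.5 = 90 (outside (0, 60))
Valid solutions in (0, 60): {8.18, 24.55} minutes.
The second occurrence is t = 24.55 minutes.
The hands form a 135-degree angle at 24.55 minutes past 9:00.

Final answer: 24.55 minutes past 9:00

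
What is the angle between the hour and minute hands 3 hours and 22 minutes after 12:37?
First find the time 3 hours and 22 minutes after 12:37.
Total minutes: 12 x 60 + 37 + 3 x 60 + 22 = 959.
959 mod 720 = 239 minutes = 3:59.
Now compute the angle at 3:59:
Hour hand: 3 x 30 + 59 x 0.5 = 119.5 degrees
Minute hand: 59 x 6 = 354 degrees
Difference: |119.5 - 354| = 234.5 degrees
Smaller angle: 360 - 234.5 = 125.5 degrees

Final answer: 125.5 degrees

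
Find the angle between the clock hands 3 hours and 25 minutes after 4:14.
First find the time 3 hours and 25 minutes after 4:14.
Total minutes: 4 x 60 + 14 + 3 x 60 + 25 = 459.
459 mod 720 = 459 minutes = 7:39.
Now compute the angle at 7:39:
Hour hand: 7 x 30 + 39 x 0.5 = 229.5 degrees
Minute hand: 39 x 6 = 234 degrees
Difference: |229.5 - 234| = 4.5 degrees
The angle is 4.5 degrees

Final answer: 4.5 degrees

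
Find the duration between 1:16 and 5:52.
From 1:16 to 5:52:
(5 x 60 + 52) - (1 x 60 + 16) = 352 - 76 = 276 minutes
= 4 hours and 36 minutes

Final answer: 4 hours and 36 minutes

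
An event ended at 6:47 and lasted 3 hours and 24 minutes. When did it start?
Starting time: 6:47 = 407 total minutes past 12:00
Subtracting: 3 hours and 24 minutes = 204 minutes
407 - 204 = 203 minutes
= 3 hours and 23 minutes past 12:00 = 3:23

Final answer: 3:23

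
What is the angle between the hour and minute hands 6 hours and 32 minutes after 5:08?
First find the time 6 hours and 32 minutes after 5:08.
Total minutes: 5 x 60 + 8 + 6 x 60 + 32 = 700.
700 mod 720 = 700 minutes = 11:40.
Now compute the angle at 11:40:
Hour hand: 11 x 30 + 40 x 0.5 = 350 degrees
Minute hand: 40 x 6 = 240 degrees
Difference: |350 - 240| = 110 degrees
The angle is 110 degrees

Final answer: 110 degrees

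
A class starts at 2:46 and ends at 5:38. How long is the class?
From 2:46 to 5:38:
(5 x 60 + 38) - (2 x 60 + 46) = 338 - 166 = 172 minutes
= 2 hours and 52 minutes

Final answer: 2 hours and 52 minutes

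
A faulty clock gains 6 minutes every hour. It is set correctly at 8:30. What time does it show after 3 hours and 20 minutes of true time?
For every 60 true minutes, the faulty clock advances 60 + 6 = 66 minutes.
True elapsed: 3 hours and 20 minutes = 200 minutes.
Faulty clock advances: 200 x 66/60 = 220 minutes (drift: 20 minutes ahead).
Shown time: 8:30 + 220 minutes = 12:10.

Final answer: 12:10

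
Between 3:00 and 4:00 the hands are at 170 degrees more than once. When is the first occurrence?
At t minutes past 3:00, the hour hand is at 30 x 3 + 0.5t degrees and the minute hand is at 6t degrees.
The smaller angle between them is 170 degrees when |30H - 5.5t| = 170 or |30H - 5.5t| = 190.
With H = 3, solve 30 x 3 - 5.5t = +/- target for each target:
  t = (30 x 3 - 170) / 5.5 = -14.55 (outside (0, 60))
  t = (30 x 3 + 170) / 5.5 = 47.27
  t = (30 x 3 - 190) / 5.5 = -18.18 (outside (0, 60))
  t = (30 x 3 + 190) / 5.5 = 50.91
Valid solutions in (0, 60): {47.27, 50.91} minutes.
The first occurrence is t = 47.27 minutes.
The hands form a 170-degree angle at 47.27 minutes past 3:00.

Final answer: 47.27 minutes past 3:00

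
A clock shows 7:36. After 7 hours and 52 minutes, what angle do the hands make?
First find the time 7 hours and 52 minutes after 7:36.
Total minutes: 7 x 60 + 36 + 7 x 60 + 52 = 928.
928 mod 720 = 208 minutes = 3:28.
Now compute the angle at 3:28:
Hour hand: 3 x 30 + 28 x 0.5 = 104 degrees
Minute hand: 28 x 6 = 168 degrees
Difference: |104 - 168| = 64 degrees
The angle is 64 degrees

Final answer: 64 degrees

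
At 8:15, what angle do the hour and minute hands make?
Hour hand position: 8 x 30 + 15 x 0.5 = 247.5 degrees
Minute hand position: 15 x 6 = 90 degrees
Difference: |247.5 - 90| = 157.5 degrees
The angle between the hands is 157.5 degrees

Final answer: 157.5 degrees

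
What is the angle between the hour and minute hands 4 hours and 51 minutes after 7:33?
First find the time 4 hours and 51 minutes after 7:33.
Total minutes: 7 x 60 + 33 + 4 x 60 + 51 = 744.
744 mod 720 = 24 minutes = 12:24.
Now compute the angle at 12:24:
Hour hand: 0 x 30 + 24 x 0.5 = 12 degrees
Minute hand: 24 x 6 = 144 degrees
Difference: |12 - 144| = 132 degrees
The angle is 132 degrees

Final answer: 132 degrees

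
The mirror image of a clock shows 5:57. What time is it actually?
Reflection across the vertical (12-6) axis maps a hand at angle A degrees to (360 - A) degrees, which sends a reading of T minutes past 12:00 to (720 - T) minutes past 12:00.
Mirror reads 5:57 = 357 minutes past 12:00.
Actual time: (720 - 357) mod 720 = 363 minutes = 6:03.

Final answer: 6:03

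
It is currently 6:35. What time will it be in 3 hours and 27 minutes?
Starting time: 6:35
Adding 27 minutes to 35 minutes: 35 + 27 = 62 minutes = 1 hour and 2 minutes
Adding 3 hours: 6 + 3 + 1 (carry) = 10
Final time: 10:02

Final answer: 10:02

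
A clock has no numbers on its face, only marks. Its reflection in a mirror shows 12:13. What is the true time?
Reflection across the vertical (12-6) axis maps a hand at angle A degrees to (360 - A) degrees, which sends a reading of T minutes past 12:00 to (720 - T) minutes past 12:00.
Mirror reads 12:13 = 13 minutes past 12:00.
Actual time: (720 - 13) mod 720 = 707 minutes = 11:47.

Final answer: 11:47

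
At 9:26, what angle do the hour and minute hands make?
Hour hand position: 9 x 30 + 26 x 0.5 = 283 degrees
Minute hand position: 26 x 6 = 156 degrees
Difference: |283 - 156| = 127 degrees
The angle between the hands is 127 degrees

Final answer: 127 degrees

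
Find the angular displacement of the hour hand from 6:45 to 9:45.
The hour hand moves 0.5 degrees per minute.
Time elapsed: 9:45 - 6:45 = 180 minutes
Angular displacement: 180 x 0.5 = 90 degrees

Final answer: 90 degrees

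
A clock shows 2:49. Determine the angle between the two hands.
Hour hand position: 2 x 30 + 49 x 0.5 = 84.5 degrees
Minute hand position: 49 x 6 = 294 degrees
Difference: |84.5 - 294| = 209.5 degrees
Since 209.5 > 180, the smaller angle is 360 - 209.5 = 150.5 degrees

Final answer: 150.5 degrees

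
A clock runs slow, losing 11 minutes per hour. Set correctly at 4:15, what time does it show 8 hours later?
For every 60 true minutes, the faulty clock advances 60 - 11 = 49 minutes.
True elapsed: 8 hours = 480 minutes.
Faulty clock advances: 480 x 49/60 = 392 minutes (drift: 88 minutes behind).
Shown time: 4:15 + 392 minutes = 10:47.

Final answer: 10:47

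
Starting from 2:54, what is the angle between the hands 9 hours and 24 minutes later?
First find the time 9 hours and 24 minutes after 2:54.
Total minutes: 2 x 60 + 54 + 9 x 60 + 24 = 738.
738 mod 720 = 18 minutes = 12:18.
Now compute the angle at 12:18:
Hour hand: 0 x 30 + 18 x 0.5 = 9 degrees
Minute hand: 18 x 6 = 108 degrees
Difference: |9 - 108| = 99 degrees
The angle is 99 degrees

Final answer: 99 degrees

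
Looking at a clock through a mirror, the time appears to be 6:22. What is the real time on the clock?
Reflection across the vertical (12-6) axis maps a hand at angle A degrees to (360 - A) degrees, which sends a reading of T minutes past 12:00 to (720 - T) minutes past 12:00.
Mirror reads 6:22 = 382 minutes past 12:00.
Actual time: (720 - 382) mod 720 = 338 minutes = 5:38.

Final answer: 5:38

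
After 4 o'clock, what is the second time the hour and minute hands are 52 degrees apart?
At t minutes past 4:00, the hour hand is at 30 x 4 + 0.5t degrees and the minute hand is at 6t degrees.
The smaller angle between them is 52 degrees when |30H - 5.5t| = 52 or |30H - 5.5t| = 308.
With H = 4, solve 30 x 4 - 5.5t = +/- target for each target:
  t = (30 x 4 - 52) / 5.5 = 12.36
  t = (30 x 4 + 52) / 5.5 = 31.27
  t = (30 x 4 - 308) / 5.5 = -34.18 (outside (0, 60))
  t = (30 x 4 + 308) / 5.5 = 77.82 (outside (0, 60))
Valid solutions in (0, 60): {12.36, 31.27} minutes.
The second occurrence is t = 31.27 minutes.
The hands form a 52-degree angle at 31.27 minutes past 4:00.

Final answer: 31.27 minutes past 4:00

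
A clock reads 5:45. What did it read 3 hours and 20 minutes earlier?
Starting time: 5:45 = 345 total minutes past 12:00
Subtracting: 3 hours and 20 minutes = 200 minutes
345 - 200 = 145 minutes
= 2 hours and 25 minutes past 12:00 = 2:25

Final answer: 2:25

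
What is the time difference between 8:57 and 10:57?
From 8:57 to 10:57:
(10 x 60 + 57) - (8 x 60 + 57) = 657 - 537 = 120 minutes
= 2 hours

Final answer: 2 hours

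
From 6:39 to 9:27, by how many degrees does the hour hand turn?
The hour hand moves 0.5 degrees per minute.
Time elapsed: 9:27 - 6:39 = 168 minutes
Angular displacement: 168 x 0.5 = 84 degrees

Final answer: 84 degrees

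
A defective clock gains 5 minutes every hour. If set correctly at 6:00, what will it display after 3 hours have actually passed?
For every 60 true minutes, the faulty clock advances 60 + 5 = 65 minutes.
True elapsed: 3 hours = 180 minutes.
Faulty clock advances: 180 x 65/60 = 195 minutes (drift: 15 minutes ahead).
Shown time: 6:00 + 195 minutes = 9:15.

Final answer: 9:15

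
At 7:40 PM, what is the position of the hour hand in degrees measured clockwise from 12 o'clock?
The hour hand moves 30 degrees per hour and 0.5 degrees per minute.
At 7:40: (7) x 30 + 40 x 0.5 = 210 + 20 = 230 degrees

Final answer: 230 degrees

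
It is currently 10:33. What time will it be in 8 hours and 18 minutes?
Starting time: 10:33
Adding 18 minutes to 33 minutes: 33 + 18 = 51 minutes
Adding 8 hours: 10 + 8 = 18 - 12 = 6
Final time: 6:51

Final answer: 6:51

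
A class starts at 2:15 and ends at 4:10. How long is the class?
From 2:15 to 4:10:
(4 x 60 + 10) - (2 x 60 + 15) = 250 - 135 = 115 minutes
= 1 hour and 55 minutes

Final answer: 1 hour and 55 minutes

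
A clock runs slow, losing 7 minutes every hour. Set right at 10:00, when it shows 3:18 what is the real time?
For every 60 true minutes, the faulty clock advances 53 minutes, so 1 faulty-clock minute corresponds to 60/53 true minutes.
From 10:00 to 3:18 on the faulty dial is 318 minutes.
True elapsed: 318 x 60/53 = 360 minutes = 6 hours.
True time: 10:00 + 6 hours = 4:00.

Final answer: 4:00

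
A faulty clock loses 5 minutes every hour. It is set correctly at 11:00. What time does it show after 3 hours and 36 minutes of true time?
For every 60 true minutes, the faulty clock advances 60 - 5 = 55 minutes.
True elapsed: 3 hours and 36 minutes = 216 minutes.
Faulty clock advances: 216 x 55/60 = 198 minutes (drift: 18 minutes behind).
Shown time: 11:00 + 198 minutes = 2:18.

Final answer: 2:18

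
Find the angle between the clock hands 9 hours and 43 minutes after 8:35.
First find the time 9 hours and 43 minutes after 8:35.
Total minutes: 8 x 60 + 35 + 9 x 60 + 43 = 1098.
1098 mod 720 = 378 minutes = 6:18.
Now compute the angle at 6:18:
Hour hand: 6 x 30 + 18 x 0.5 = 189 degrees
Minute hand: 18 x 6 = 108 degrees
Difference: |189 - 108| = 81 degrees
The angle is 81 degrees

Final answer: 81 degrees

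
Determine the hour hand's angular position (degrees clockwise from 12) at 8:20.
The hour hand moves 30 degrees per hour and 0.5 degrees per minute.
At 8:20: (8) x 30 + 20 x 0.5 = 240 + 10 = 250 degrees

Final answer: 250 degrees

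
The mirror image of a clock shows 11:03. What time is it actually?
Reflection across the vertical (12-6) axis maps a hand at angle A degrees to (360 - A) degrees, which sends a reading of T minutes past 12:00 to (720 - T) minutes past 12:00.
Mirror reads 11:03 = 663 minutes past 12:00.
Actual time: (720 - 663) mod 720 = 57 minutes = 12:57.

Final answer: 12:57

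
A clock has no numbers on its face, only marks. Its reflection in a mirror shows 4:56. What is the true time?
Reflection across the vertical (12-6) axis maps a hand at angle A degrees to (360 - A) degrees, which sends a reading of T minutes past 12:00 to (720 - T) minutes past 12:00.
Mirror reads 4:56 = 296 minutes past 12:00.
Actual time: (720 - 296) mod 720 = 424 minutes = 7:04.

Final answer: 7:04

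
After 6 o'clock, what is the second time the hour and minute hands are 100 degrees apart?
At t minutes past 6:00, the hour hand is at 30 x 6 + 0.5t degrees and the minute hand is at 6t degrees.
The smaller angle between them is 100 degrees when |30H - 5.5t| = 100 or |30H - 5.5t| = 260.
With H = 6, solve 30 x 6 - 5.5t = +/- target for each target:
  t = (30 x 6 - 100) / 5.5 = 14.55
  t = (30 x 6 + 100) / 5.5 = 50.91
  t = (30 x 6 - 260) / 5.5 = -14.55 (outside (0, 60))
  t = (30 x 6 + 260) / 5.5 = 80 (outside (0, 60))
Valid solutions in (0, 60): {14.55, 50.91} minutes.
The second occurrence is t = 50.91 minutes.
The hands form a 100-degree angle at 50.91 minutes past 6:00.

Final answer: 50.91 minutes past 6:00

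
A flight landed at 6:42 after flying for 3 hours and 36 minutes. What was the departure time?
Starting time: 6:42 = 402 total minutes past 12:00
Subtracting: 3 hours and 36 minutes = 216 minutes
402 - 216 = 186 minutes
= 3 hours and 6 minutes past 12:00 = 3:06

Final answer: 3:06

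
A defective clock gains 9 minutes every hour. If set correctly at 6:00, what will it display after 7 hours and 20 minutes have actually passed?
For every 60 true minutes, the faulty clock advances 60 + 9 = 69 minutes.
True elapsed: 7 hours and 20 minutes = 440 minutes.
Faulty clock advances: 440 x 69/60 = 506 minutes (drift: 66 minutes ahead).
Shown time: 6:00 + 506 minutes = 2:26.

Final answer: 2:26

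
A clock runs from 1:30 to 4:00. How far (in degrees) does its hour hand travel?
The hour hand moves 0.5 degrees per minute.
Time elapsed: 4:00 - 1:30 = 150 minutes
Angular displacement: 150 x 0.5 = 75 degrees

Final answer: 75 degrees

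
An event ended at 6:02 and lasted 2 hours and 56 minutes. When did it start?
Starting time: 6:02 = 362 total minutes past 12:00
Subtracting: 2 hours and 56 minutes = 176 minutes
362 - 176 = 186 minutes
= 3 hours and 6 minutes past 12:00 = 3:06

Final answer: 3:06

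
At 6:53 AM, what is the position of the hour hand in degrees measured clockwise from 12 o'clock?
The hour hand moves 30 degrees per hour and 0.5 degrees per minute.
At 6:53: (6) x 30 + 53 x 0.5 = 180 + 26.5 = 206.5 degrees

Final answer: 206.5 degrees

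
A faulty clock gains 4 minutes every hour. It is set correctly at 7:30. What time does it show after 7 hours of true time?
For every 60 true minutes, the faulty clock advances 60 + 4 = 64 minutes.
True elapsed: 7 hours = 420 minutes.
Faulty clock advances: 420 x 64/60 = 448 minutes (drift: 28 minutes ahead).
Shown time: 7:30 + 448 minutes = 2:58.

Final answer: 2:58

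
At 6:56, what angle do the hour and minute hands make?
Hour hand position: 6 x 30 + 56 x 0.5 = 208 degrees
Minute hand position: 56 x 6 = 336 degrees
Difference: |208 - 336| = 128 degrees
The angle between the hands is 128 degrees

Final answer: 128 degrees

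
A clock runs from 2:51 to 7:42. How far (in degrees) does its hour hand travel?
The hour hand moves 0.5 degrees per minute.
Time elapsed: 7:42 - 2:51 = 291 minutes
Angular displacement: 291 x 0.5 = 145.5 degrees

Final answer: 145.5 degrees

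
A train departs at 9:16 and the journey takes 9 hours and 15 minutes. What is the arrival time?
Starting time: 9:16
Adding 15 minutes to 16 minutes: 16 + 15 = 31 minutes
Adding 9 hours: 9 + 9 = 18 - 12 = 6
Final time: 6:31

Final answer: 6:31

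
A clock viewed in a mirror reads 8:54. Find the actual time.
Reflection across the vertical (12-6) axis maps a hand at angle A degrees to (360 - A) degrees, which sends a reading of T minutes past 12:00 to (720 - T) minutes past 12:00.
Mirror reads 8:54 = 534 minutes past 12:00.
Actual time: (720 - 534) mod 720 = 186 minutes = 3:06.

Final answer: 3:06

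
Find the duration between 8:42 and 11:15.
From 8:42 to 11:15:
(11 x 60 + 15) - (8 x 60 + 42) = 675 - 522 = 153 minutes
= 2 hours and 33 minutes

Final answer: 2 hours and 33 minutes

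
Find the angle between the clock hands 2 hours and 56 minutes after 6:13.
First find the time 2 hours and 56 minutes after 6:13.
Total minutes: 6 x 60 + 13 + 2 x 60 + 56 = 549.
549 mod 720 = 549 minutes = 9:09.
Now compute the angle at 9:09:
Hour hand: 9 x 30 + 9 x 0.5 = 274.5 degrees
Minute hand: 9 x 6 = 54 degrees
Difference: |274.5 - 54| = 220.5 degrees
Smaller angle: 360 - 220.5 = 139.5 degrees

Final answer: 139.5 degrees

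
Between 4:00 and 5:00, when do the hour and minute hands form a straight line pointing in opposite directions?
For hands to be 180 degrees apart: |30H - 5.5t| = 180
With H = 4: t = (30 x 4 + 180)/5.5 = 54.55 or t = (30 x 4 - 180)/5.5 = -10.91
First valid solution (0 < t < 60): t = 54.55 minutes
The hands are opposite at 54.55 minutes past 4:00.

Final answer: 54.55 minutes past 4:00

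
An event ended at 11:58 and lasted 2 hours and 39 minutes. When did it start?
Starting time: 11:58 = 718 total minutes past 12:00
Subtracting: 2 hours and 39 minutes = 159 minutes
718 - 159 = 559 minutes
= 9 hours and 19 minutes past 12:00 = 9:19

Final answer: 9:19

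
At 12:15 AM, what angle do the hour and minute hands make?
Hour hand position: 0 x 30 + 15 x 0.5 = 7.5 degrees
Minute hand position: 15 x 6 = 90 degrees
Difference: |7.5 - 90| = 82.5 degrees
The angle between the hands is 82.5 degrees

Final answer: 82.5 degrees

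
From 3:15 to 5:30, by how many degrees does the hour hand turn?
The hour hand moves 0.5 degrees per minute.
Time elapsed: 5:30 - 3:15 = 135 minutes
Angular displacement: 135 x 0.5 = 67.5 degrees

Final answer: 67.5 degrees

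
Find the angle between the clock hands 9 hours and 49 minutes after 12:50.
First find the time 9 hours and 49 minutes after 12:50.
Total minutes: 12 x 60 + 50 + 9 x 60 + 49 = 1359.
1359 mod 720 = 639 minutes = 10:39.
Now compute the angle at 10:39:
Hour hand: 10 x 30 + 39 x 0.5 = 319.5 degrees
Minute hand: 39 x 6 = 234 degrees
Difference: |319.5 - 234| = 85.5 degrees
The angle is 85.5 degrees

Final answer: 85.5 degrees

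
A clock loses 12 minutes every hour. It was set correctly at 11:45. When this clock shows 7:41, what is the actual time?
For every 60 true minutes, the faulty clock advances 48 minutes, so 1 faulty-clock minute corresponds to 60/48 true minutes.
From 11:45 to 7:41 on the faulty dial is 476 minutes.
True elapsed: 476 x 60/48 = 595 minutes = 9 hours and 55 minutes.
True time: 11:45 + 9 hours and 55 minutes = 9:40.

Final answer: 9:40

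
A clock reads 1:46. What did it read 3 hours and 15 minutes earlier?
Starting time: 1:46 = 106 total minutes past 12:00
Subtracting: 3 hours and 15 minutes = 195 minutes
106 - 195 = -89 (negative, add 12 hours = 720) = 631 minutes
= 10 hours and 31 minutes past 12:00 = 10:31

Final answer: 10:31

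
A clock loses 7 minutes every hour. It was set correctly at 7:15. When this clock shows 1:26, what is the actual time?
For every 60 true minutes, the faulty clock advances 53 minutes, so 1 faulty-clock minute corresponds to 60/53 true minutes.
From 7:15 to 1:26 on the faulty dial is 371 minutes.
True elapsed: 371 x 60/53 = 420 minutes = 7 hours.
True time: 7:15 + 7 hours = 2:15.

Final answer: 2:15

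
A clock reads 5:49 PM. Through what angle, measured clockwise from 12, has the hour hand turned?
The hour hand moves 30 degrees per hour and 0.5 degrees per minute.
At 5:49: (5) x 30 + 49 x 0.5 = 150 + 24.5 = 174.5 degrees

Final answer: 174.5 degrees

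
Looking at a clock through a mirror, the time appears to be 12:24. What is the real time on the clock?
Reflection across the vertical (12-6) axis maps a hand at angle A degrees to (360 - A) degrees, which sends a reading of T minutes past 12:00 to (720 - T) minutes past 12:00.
Mirror reads 12:24 = 24 minutes past 12:00.
Actual time: (720 - 24) mod 720 = 696 minutes = 11:36.

Final answer: 11:36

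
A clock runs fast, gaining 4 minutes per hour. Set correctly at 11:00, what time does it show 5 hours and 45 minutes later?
For every 60 true minutes, the faulty clock advances 60 + 4 = 64 minutes.
True elapsed: 5 hours and 45 minutes = 345 minutes.
Faulty clock advances: 345 x 64/60 = 368 minutes (drift: 23 minutes ahead).
Shown time: 11:00 + 368 minutes = 5:08.

Final answer: 5:08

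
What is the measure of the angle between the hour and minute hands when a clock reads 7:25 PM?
Hour hand position: 7 x 30 + 25 x 0.5 = 222.5 degrees
Minute hand position: 25 x 6 = 150 degrees
Difference: |222.5 - 150| = 72.5 degrees
The angle between the hands is 72.5 degrees

Final answer: 72.5 degrees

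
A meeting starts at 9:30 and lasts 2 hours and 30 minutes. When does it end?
Starting time: 9:30
Adding 30 minutes to 30 minutes: 30 + 30 = 60 minutes = 1 hour
Adding 2 hours: 9 + 2 + 1 (carry) = 12
Final time: 12:00

Final answer: 12:00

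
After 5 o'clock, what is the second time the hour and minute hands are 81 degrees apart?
At t minutes past 5:00, the hour hand is at 30 x 5 + 0.5t degrees and the minute hand is at 6t degrees.
The smaller angle between them is 81 degrees when |30H - 5.5t| = 81 or |30H - 5.5t| = 279.
With H = 5, solve 30 x 5 - 5.5t = +/- target for each target:
  t = (30 x 5 - 81) / 5.5 = 12.55
  t = (30 x 5 + 81) / 5.5 = 42
  t = (30 x 5 - 279) / 5.5 = -23.45 (outside (0, 60))
  t = (30 x 5 + 279) / 5.5 = 78 (outside (0, 60))
Valid solutions in (0, 60): {12.55, 42} minutes.
The second occurrence is t = 42 minutes.
The hands form a 81-degree angle at 42 minutes past 5:00.

Final answer: 42 minutes past 5:00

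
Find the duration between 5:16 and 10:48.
From 5:16 to 10:48:
(10 x 60 + 48) - (5 x 60 + 16) = 648 - 316 = 332 minutes
= 5 hours and 32 minutes

Final answer: 5 hours and 32 minutes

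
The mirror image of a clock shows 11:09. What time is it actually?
Reflection across the vertical (12-6) axis maps a hand at angle A degrees to (360 - A) degrees, which sends a reading of T minutes past 12:00 to (720 - T) minutes past 12:00.
Mirror reads 11:09 = 669 minutes past 12:00.
Actual time: (720 - 669) mod 720 = 51 minutes = 12:51.

Final answer: 12:51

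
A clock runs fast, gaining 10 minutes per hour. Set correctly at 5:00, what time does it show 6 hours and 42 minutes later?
For every 60 true minutes, the faulty clock advances 60 + 10 = 70 minutes.
True elapsed: 6 hours and 42 minutes = 402 minutes.
Faulty clock advances: 402 x 70/60 = 469 minutes (drift: 67 minutes ahead).
Shown time: 5:00 + 469 minutes = 12:49.

Final answer: 12:49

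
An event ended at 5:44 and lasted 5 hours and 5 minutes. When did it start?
Starting time: 5:44 = 344 total minutes past 12:00
Subtracting: 5 hours and 5 minutes = 305 minutes
344 - 305 = 39 minutes
= 39 minutes past 12:00 = 12:39

Final answer: 12:39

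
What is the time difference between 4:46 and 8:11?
From 4:46 to 8:11:
(8 x 60 + 11) - (4 x 60 + 46) = 491 - 286 = 205 minutes
= 3 hours and 25 minutes

Final answer: 3 hours and 25 minutes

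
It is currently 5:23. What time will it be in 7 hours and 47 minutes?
Starting time: 5:23
Adding 47 minutes to 23 minutes: 23 + 47 = 70 minutes = 1 hour and 10 minutes
Adding 7 hours: 5 + 7 + 1 (carry) = 13 - 12 = 1
Final time: 1:10

Final answer: 1:10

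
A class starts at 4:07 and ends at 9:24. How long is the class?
From 4:07 to 9:24:
(9 x 60 + 24) - (4 x 60 + 7) = 564 - 247 = 317 minutes
= 5 hours and 17 minutes

Final answer: 5 hours and 17 minutes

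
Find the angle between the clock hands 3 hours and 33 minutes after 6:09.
First find the time 3 hours and 33 minutes after 6:09.
Total minutes: 6 x 60 + 9 + 3 x 60 + 33 = 582.
582 mod 720 = 582 minutes = 9:42.
Now compute the angle at 9:42:
Hour hand: 9 x 30 + 42 x 0.5 = 291 degrees
Minute hand: 42 x 6 = 252 degrees
Difference: |291 - 252| = 39 degrees
The angle is 39 degrees

Final answer: 39 degrees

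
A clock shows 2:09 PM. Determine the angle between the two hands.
Hour hand position: 2 x 30 + 9 x 0.5 = 64.5 degrees
Minute hand position: 9 x 6 = 54 degrees
Difference: |64.5 - 54| = 10.5 degrees
The angle between the hands is 10.5 degrees

Final answer: 10.5 degrees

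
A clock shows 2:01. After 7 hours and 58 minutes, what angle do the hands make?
First find the time 7 hours and 58 minutes after 2:01.
Total minutes: 2 x 60 + 1 + 7 x 60 + 58 = 599.
599 mod 720 = 599 minutes = 9:59.
Now compute the angle at 9:59:
Hour hand: 9 x 30 + 59 x 0.5 = 299.5 degrees
Minute hand: 59 x 6 = 354 degrees
Difference: |299.5 - 354| = 54.5 degrees
The angle is 54.5 degrees

Final answer: 54.5 degrees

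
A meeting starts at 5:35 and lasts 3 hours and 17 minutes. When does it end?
Starting time: 5:35
Adding 17 minutes to 35 minutes: 35 + 17 = 52 minutes
Adding 3 hours: 5 + 3 = 8
Final time: 8:52

Final answer: 8:52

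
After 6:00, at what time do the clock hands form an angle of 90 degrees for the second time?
At t minutes past 6:00, the hour hand is at 30 x 6 + 0.5t degrees and the minute hand is at 6t degrees.
The smaller angle between them is 90 degrees when |30H - 5.5t| = 90 or |30H - 5.5t| = 270.
With H = 6, solve 30 x 6 - 5.5t = +/- target for each target:
  t = (30 x 6 - 90) / 5.5 = 16.36
  t = (30 x 6 + 90) / 5.5 = 49.09
  t = (30 x 6 - 270) / 5.5 = -16.36 (outside (0, 60))
  t = (30 x 6 + 270) / 5.5 = 81.82 (outside (0, 60))
Valid solutions in (0, 60): {16.36, 49.09} minutes.
The second occurrence is t = 49.09 minutes.
The hands form a 90-degree angle at 49.09 minutes past 6:00.

Final answer: 49.09 minutes past 6:00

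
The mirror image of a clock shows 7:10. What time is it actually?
Reflection across the vertical (12-6) axis maps a hand at angle A degrees to (360 - A) degrees, which sends a reading of T minutes past 12:00 to (720 - T) minutes past 12:00.
Mirror reads 7:10 = 430 minutes past 12:00.
Actual time: (720 - 430) mod 720 = 290 minutes = 4:50.

Final answer: 4:50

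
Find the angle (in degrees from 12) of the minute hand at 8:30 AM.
The minute hand moves 6 degrees per minute.
At 8:30: 30 x 6 = 180 degrees

Final answer: 180 degrees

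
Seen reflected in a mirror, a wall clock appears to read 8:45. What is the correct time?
Reflection across the vertical (12-6) axis maps a hand at angle A degrees to (360 - A) degrees, which sends a reading of T minutes past 12:00 to (720 - T) minutes past 12:00.
Mirror reads 8:45 = 525 minutes past 12:00.
Actual time: (720 - 525) mod 720 = 195 minutes = 3:15.

Final answer: 3:15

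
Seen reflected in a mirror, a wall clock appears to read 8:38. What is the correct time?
Reflection across the vertical (12-6) axis maps a hand at angle A degrees to (360 - A) degrees, which sends a reading of T minutes past 12:00 to (720 - T) minutes past 12:00.
Mirror reads 8:38 = 518 minutes past 12:00.
Actual time: (720 - 518) mod 720 = 202 minutes = 3:22.

Final answer: 3:22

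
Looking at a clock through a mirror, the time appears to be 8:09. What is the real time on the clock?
Reflection across the vertical (12-6) axis maps a hand at angle A degrees to (360 - A) degrees, which sends a reading of T minutes past 12:00 to (720 - T) minutes past 12:00.
Mirror reads 8:09 = 489 minutes past 12:00.
Actual time: (720 - 489) mod 720 = 231 minutes = 3:51.

Final answer: 3:51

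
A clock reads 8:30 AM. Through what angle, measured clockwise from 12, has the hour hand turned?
The hour hand moves 30 degrees per hour and 0.5 degrees per minute.
At 8:30: (8) x 30 + 30 x 0.5 = 240 + 15 = 255 degrees

Final answer: 255 degrees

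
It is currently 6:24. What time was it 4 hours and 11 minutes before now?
Starting time: 6:24 = 384 total minutes past 12:00
Subtracting: 4 hours and 11 minutes = 251 minutes
384 - 251 = 133 minutes
= 2 hours and 13 minutes past 12:00 = 2:13

Final answer: 2:13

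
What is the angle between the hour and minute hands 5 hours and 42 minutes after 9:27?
First find the time 5 hours and 42 minutes after 9:27.
Total minutes: 9 x 60 + 27 + 5 x 60 + 42 = 909.
909 mod 720 = 189 minutes = 3:09.
Now compute the angle at 3:09:
Hour hand: 3 x 30 + 9 x 0.5 = 94.5 degrees
Minute hand: 9 x 6 = 54 degrees
Difference: |94.5 - 54| = 40.5 degrees
The angle is 40.5 degrees

Final answer: 40.5 degrees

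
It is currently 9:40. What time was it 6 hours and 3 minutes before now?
Starting time: 9:40 = 580 total minutes past 12:00
Subtracting: 6 hours and 3 minutes = 363 minutes
580 - 363 = 217 minutes
= 3 hours and 37 minutes past 12:00 = 3:37

Final answer: 3:37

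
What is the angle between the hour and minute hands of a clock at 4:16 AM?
Hour hand position: 4 x 30 + 16 x 0.5 = 128 degrees
Minute hand position: 16 x 6 = 96 degrees
Difference: |128 - 96| = 32 degrees
The angle between the hands is 32 degrees

Final answer: 32 degrees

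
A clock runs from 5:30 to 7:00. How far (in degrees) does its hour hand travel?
The hour hand moves 0.5 degrees per minute.
Time elapsed: 7:00 - 5:30 = 90 minutes
Angular displacement: 90 x 0.5 = 45 degrees

Final answer: 45 degrees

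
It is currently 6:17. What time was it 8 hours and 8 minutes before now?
Starting time: 6:17 = 377 total minutes past 12:00
Subtracting: 8 hours and 8 minutes = 488 minutes
377 - 488 = -111 (negative, add 12 hours = 720) = 609 minutes
= 10 hours and 9 minutes past 12:00 = 10:09

Final answer: 10:09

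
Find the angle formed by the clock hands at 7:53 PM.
Hour hand position: 7 x 30 + 53 x 0.5 = 236.5 degrees
Minute hand position: 53 x 6 = 318 degrees
Difference: |236.5 - 318| = 81.5 degrees
The angle between the hands is 81.5 degrees

Final answer: 81.5 degrees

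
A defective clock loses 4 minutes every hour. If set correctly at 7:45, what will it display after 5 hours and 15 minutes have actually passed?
For every 60 true minutes, the faulty clock advances 60 - 4 = 56 minutes.
True elapsed: 5 hours and 15 minutes = 315 minutes.
Faulty clock advances: 315 x 56/60 = 294 minutes (drift: 21 minutes behind).
Shown time: 7:45 + 294 minutes = 12:39.

Final answer: 12:39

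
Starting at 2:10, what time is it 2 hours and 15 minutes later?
Starting time: 2:10
Adding 15 minutes to 10 minutes: 10 + 15 = 25 minutes
Adding 2 hours: 2 + 2 = 4
Final time: 4:25

Final answer: 4:25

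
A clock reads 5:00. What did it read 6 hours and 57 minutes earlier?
Starting time: 5:00 = 300 total minutes past 12:00
Subtracting: 6 hours and 57 minutes = 417 minutes
300 - 417 = -117 (negative, add 12 hours = 720) = 603 minutes
= 10 hours and 3 minutes past 12:00 = 10:03

Final answer: 10:03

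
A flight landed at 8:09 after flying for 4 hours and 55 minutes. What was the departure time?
Starting time: 8:09 = 489 total minutes past 12:00
Subtracting: 4 hours and 55 minutes = 295 minutes
489 - 295 = 194 minutes
= 3 hours and 14 minutes past 12:00 = 3:14

Final answer: 3:14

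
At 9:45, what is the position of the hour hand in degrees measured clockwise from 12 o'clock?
The hour hand moves 30 degrees per hour and 0.5 degrees per minute.
At 9:45: (9) x 30 + 45 x 0.5 = 270 + 22.5 = 292.5 degrees

Final answer: 292.5 degrees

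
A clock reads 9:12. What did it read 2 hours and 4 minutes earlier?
Starting time: 9:12 = 552 total minutes past 12:00
Subtracting: 2 hours and 4 minutes = 124 minutes
552 - 124 = 428 minutes
= 7 hours and 8 minutes past 12:00 = 7:08

Final answer: 7:08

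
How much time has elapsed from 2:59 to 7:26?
From 2:59 to 7:26:
(7 x 60 + 26) - (2 x 60 + 59) = 446 - 179 = 267 minutes
= 4 hours and 27 minutes

Final answer: 4 hours and 27 minutes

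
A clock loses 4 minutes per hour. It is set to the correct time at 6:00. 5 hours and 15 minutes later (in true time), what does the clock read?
For every 60 true minutes, the faulty clock advances 60 - 4 = 56 minutes.
True elapsed: 5 hours and 15 minutes = 315 minutes.
Faulty clock advances: 315 x 56/60 = 294 minutes (drift: 21 minutes behind).
Shown time: 6:00 + 294 minutes = 10:54.

Final answer: 10:54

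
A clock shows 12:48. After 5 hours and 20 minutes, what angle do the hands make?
First find the time 5 hours and 20 minutes after 12:48.
Total minutes: 12 x 60 + 48 + 5 x 60 + 20 = 1088.
1088 mod 720 = 368 minutes = 6:08.
Now compute the angle at 6:08:
Hour hand: 6 x 30 + 8 x 0.5 = 184 degrees
Minute hand: 8 x 6 = 48 degrees
Difference: |184 - 48| = 136 degrees
The angle is 136 degrees

Final answer: 136 degrees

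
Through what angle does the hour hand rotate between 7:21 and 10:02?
The hour hand moves 0.5 degrees per minute.
Time elapsed: 10:02 - 7:21 = 161 minutes
Angular displacement: 161 x 0.5 = 80.5 degrees

Final answer: 80.5 degrees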